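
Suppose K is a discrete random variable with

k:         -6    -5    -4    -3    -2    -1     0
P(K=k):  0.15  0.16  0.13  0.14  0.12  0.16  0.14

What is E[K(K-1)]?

16.42

E[K(K-1)] = Σ k(k-1)·P(K=k)
 = 42·0.15 + 30·0.16 + 20·0.13 + 12·0.14 + 6·0.12 + 2·0.16 + 0·0.14
 = 6.3 + 4.8 + 2.6 + 1.68 + 0.72 + 0.32 + 0
 = 16.42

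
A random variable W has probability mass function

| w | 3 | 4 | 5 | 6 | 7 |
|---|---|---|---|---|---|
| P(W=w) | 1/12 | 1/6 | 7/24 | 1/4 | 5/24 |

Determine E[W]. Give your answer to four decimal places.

E[W] = Σ w·P(W=w)
 = 3·1/12 + 4·1/6 + 5·7/24 + 6·1/4 + 7·5/24
 = 1/4 + 2/3 + 35/24 + 3/2 + 35/24
 = 16/3

5.3333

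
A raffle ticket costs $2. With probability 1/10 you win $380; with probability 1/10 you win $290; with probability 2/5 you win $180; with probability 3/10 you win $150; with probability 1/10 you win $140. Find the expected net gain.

196

E[payout] = 380·1/10 + 290·1/10 + 180·2/5 + 150·3/10 + 140·1/10
 = 38 + 29 + 72 + 45 + 14
 = 198
Net = 198 - 2 = 196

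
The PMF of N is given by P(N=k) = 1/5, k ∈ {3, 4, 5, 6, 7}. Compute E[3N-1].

E[3N-1] = Σ (3n-1)·P(N=n)
 = 8·1/5 + 11·1/5 + 14·1/5 + 17·1/5 + 20·1/5
 = 8/5 + 11/5 + 14/5 + 17/5 + 4
 = 14

14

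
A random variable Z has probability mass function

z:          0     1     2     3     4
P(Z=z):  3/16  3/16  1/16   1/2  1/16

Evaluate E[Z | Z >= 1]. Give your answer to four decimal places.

2.5385

P(Z >= 1) = 3/16 + 1/16 + 1/2 + 1/16 = 13/16.
E[Z | Z >= 1] = [1·3/16 + 2·1/16 + 3·1/2 + 4·1/16] / (13/16)
 = 33/16 / (13/16)
 = 33/13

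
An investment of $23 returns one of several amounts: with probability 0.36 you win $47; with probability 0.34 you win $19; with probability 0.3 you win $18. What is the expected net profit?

5.78

E[payout] = 47·0.36 + 19·0.34 + 18·0.3
 = 16.92 + 6.46 + 5.4
 = 28.78
Net = 28.78 - 23 = 5.78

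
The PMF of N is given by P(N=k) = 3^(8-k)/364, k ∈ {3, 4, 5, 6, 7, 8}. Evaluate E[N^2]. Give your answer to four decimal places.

E[N^2] = Σ n^2·P(N=n)
 = 9·243/364 + 16·81/364 + 25·27/364 + 36·9/364 + 49·3/364 + 64·1/364
 = 2187/364 + 324/91 + 675/364 + 81/91 + 21/52 + 16/91
 = 361/28

12.8929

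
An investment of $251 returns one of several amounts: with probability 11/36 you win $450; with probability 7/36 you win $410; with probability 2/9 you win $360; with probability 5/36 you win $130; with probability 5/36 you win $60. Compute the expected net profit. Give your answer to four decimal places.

72.6111

E[payout] = 450·11/36 + 410·7/36 + 360·2/9 + 130·5/36 + 60·5/36
 = 275/2 + 1435/18 + 80 + 325/18 + 25/3
 = 5825/18
Net = 5825/18 - 251 = 1307/18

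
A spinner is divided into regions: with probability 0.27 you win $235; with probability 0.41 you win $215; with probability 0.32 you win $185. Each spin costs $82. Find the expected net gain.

128.8

E[payout] = 235·0.27 + 215·0.41 + 185·0.32
 = 63.45 + 88.15 + 59.2
 = 210.8
Net = 210.8 - 82 = 128.8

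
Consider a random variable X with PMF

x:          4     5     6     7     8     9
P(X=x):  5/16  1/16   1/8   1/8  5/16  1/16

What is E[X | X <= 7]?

P(X <= 7) = 5/16 + 1/16 + 1/8 + 1/8 = 5/8.
E[X | X <= 7] = [4·5/16 + 5·1/16 + 6·1/8 + 7·1/8] / (5/8)
 = 51/16 / (5/8)
 = 51/10

5.1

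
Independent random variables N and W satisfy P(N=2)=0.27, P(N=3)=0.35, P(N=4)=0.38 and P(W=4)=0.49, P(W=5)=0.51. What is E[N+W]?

7.62

E[N+W] = Σ_n Σ_w (n+w) · P(N=n)P(W=w)
 = 6·0.1323 + 7·0.1377 + 7·0.1715 + 8·0.1785 + 8·0.1862 + 9·0.1938
 = 0.7938 + 0.9639 + 1.2005 + 1.428 + 1.4896 + 1.7442
 = 7.62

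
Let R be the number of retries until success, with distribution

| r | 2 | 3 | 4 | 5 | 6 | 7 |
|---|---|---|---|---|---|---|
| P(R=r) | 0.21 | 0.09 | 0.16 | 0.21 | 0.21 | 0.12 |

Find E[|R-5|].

E[|R-5|] = Σ |r-5|·P(R=r)
 = 3·0.21 + 2·0.09 + 1·0.16 + 0·0.21 + 1·0.21 + 2·0.12
 = 0.63 + 0.18 + 0.16 + 0 + 0.21 + 0.24
 = 1.42

1.42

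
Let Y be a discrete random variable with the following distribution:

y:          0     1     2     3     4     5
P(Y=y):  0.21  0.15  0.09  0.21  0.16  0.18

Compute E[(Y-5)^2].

E[(Y-5)^2] = Σ (y-5)^2·P(Y=y)
 = 25·0.21 + 16·0.15 + 9·0.09 + 4·0.21 + 1·0.16 + 0·0.18
 = 5.25 + 2.4 + 0.81 + 0.84 + 0.16 + 0
 = 9.46

9.46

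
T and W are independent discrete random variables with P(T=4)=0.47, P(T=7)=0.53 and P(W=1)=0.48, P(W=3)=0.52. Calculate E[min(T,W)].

E[min(T,W)] = Σ_t Σ_w min(t,w) · P(T=t)P(W=w)
 = 1·0.2256 + 3·0.2444 + 1·0.2544 + 3·0.2756
 = 0.2256 + 0.7332 + 0.2544 + 0.8268
 = 2.04

2.04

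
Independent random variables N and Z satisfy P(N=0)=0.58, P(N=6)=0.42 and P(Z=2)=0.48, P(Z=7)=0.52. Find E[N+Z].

E[N+Z] = Σ_n Σ_z (n+z) · P(N=n)P(Z=z)
 = 2·0.2784 + 7·0.3016 + 8·0.2016 + 13·0.2184
 = 0.5568 + 2.1112 + 1.6128 + 2.8392
 = 7.12

7.12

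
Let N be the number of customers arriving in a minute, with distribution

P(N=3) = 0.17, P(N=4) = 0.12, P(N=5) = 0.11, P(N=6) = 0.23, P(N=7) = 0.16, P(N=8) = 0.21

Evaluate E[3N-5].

E[3N-5] = Σ (3n-5)·P(N=n)
 = 4·0.17 + 7·0.12 + 10·0.11 + 13·0.23 + 16·0.16 + 19·0.21
 = 0.68 + 0.84 + 1.1 + 2.99 + 2.56 + 3.99
 = 12.16

12.16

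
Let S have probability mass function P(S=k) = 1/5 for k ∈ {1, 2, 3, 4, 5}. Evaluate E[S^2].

11

E[S^2] = Σ s^2·P(S=s)
 = 1·1/5 + 4·1/5 + 9·1/5 + 16·1/5 + 25·1/5
 = 1/5 + 4/5 + 9/5 + 16/5 + 5
 = 11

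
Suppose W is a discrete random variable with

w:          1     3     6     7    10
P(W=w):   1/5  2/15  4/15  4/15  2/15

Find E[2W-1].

E[2W-1] = Σ (2w-1)·P(W=w)
 = 1·1/5 + 5·2/15 + 11·4/15 + 13·4/15 + 19·2/15
 = 1/5 + 2/3 + 44/15 + 52/15 + 38/15
 = 49/5

9.8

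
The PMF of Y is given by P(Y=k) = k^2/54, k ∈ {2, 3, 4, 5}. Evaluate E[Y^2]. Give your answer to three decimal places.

18.111

E[Y^2] = Σ y^2·P(Y=y)
 = 4·2/27 + 9·1/6 + 16·8/27 + 25·25/54
 = 8/27 + 3/2 + 128/27 + 625/54
 = 163/9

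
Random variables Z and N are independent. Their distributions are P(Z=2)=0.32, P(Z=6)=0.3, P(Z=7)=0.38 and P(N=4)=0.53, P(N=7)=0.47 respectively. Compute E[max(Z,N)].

6.3322

E[max(Z,N)] = Σ_z Σ_n max(z,n) · P(Z=z)P(N=n)
 = 4·0.1696 + 7·0.1504 + 6·0.159 + 7·0.141 + 7·0.2014 + 7·0.1786
 = 0.6784 + 1.0528 + 0.954 + 0.987 + 1.4098 + 1.2502
 = 6.3322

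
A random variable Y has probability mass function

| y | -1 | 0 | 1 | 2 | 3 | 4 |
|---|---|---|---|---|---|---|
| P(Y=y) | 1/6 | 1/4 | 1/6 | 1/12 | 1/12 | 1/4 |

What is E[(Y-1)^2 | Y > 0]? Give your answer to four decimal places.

P(Y > 0) = 1/6 + 1/12 + 1/12 + 1/4 = 7/12.
E[(Y-1)^2 | Y > 0] = [0·1/6 + 1·1/12 + 4·1/12 + 9·1/4] / (7/12)
 = 8/3 / (7/12)
 = 32/7

4.5714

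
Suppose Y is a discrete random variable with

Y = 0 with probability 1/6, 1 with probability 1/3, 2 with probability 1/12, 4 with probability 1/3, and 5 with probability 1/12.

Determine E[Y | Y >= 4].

P(Y >= 4) = 1/3 + 1/12 = 5/12.
E[Y | Y >= 4] = [4·1/3 + 5·1/12] / (5/12)
 = 7/4 / (5/12)
 = 21/5

4.2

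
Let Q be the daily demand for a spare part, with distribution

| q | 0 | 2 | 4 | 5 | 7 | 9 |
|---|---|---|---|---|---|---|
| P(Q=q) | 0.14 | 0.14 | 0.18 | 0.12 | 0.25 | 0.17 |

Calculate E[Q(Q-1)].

27.58

E[Q(Q-1)] = Σ q(q-1)·P(Q=q)
 = 0·0.14 + 2·0.14 + 12·0.18 + 20·0.12 + 42·0.25 + 72·0.17
 = 0 + 0.28 + 2.16 + 2.4 + 10.5 + 12.24
 = 27.58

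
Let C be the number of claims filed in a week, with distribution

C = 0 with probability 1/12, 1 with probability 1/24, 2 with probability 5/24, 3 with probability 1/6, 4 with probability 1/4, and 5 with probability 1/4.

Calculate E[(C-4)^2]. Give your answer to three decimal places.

E[(C-4)^2] = Σ (c-4)^2·P(C=c)
 = 16·1/12 + 9·1/24 + 4·5/24 + 1·1/6 + 0·1/4 + 1·1/4
 = 4/3 + 3/8 + 5/6 + 1/6 + 0 + 1/4
 = 71/24

2.958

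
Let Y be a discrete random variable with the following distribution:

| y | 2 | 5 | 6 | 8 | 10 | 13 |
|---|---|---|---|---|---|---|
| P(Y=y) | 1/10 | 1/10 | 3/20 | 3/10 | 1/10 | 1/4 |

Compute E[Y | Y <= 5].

3.5

P(Y <= 5) = 1/10 + 1/10 = 1/5.
E[Y | Y <= 5] = [2·1/10 + 5·1/10] / (1/5)
 = 7/10 / (1/5)
 = 7/2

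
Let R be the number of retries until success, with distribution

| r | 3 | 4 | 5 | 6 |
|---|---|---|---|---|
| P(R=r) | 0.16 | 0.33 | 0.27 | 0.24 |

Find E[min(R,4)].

3.84

E[min(R,4)] = Σ min(r,4)·P(R=r)
 = 3·0.16 + 4·0.33 + 4·0.27 + 4·0.24
 = 0.48 + 1.32 + 1.08 + 0.96
 = 3.84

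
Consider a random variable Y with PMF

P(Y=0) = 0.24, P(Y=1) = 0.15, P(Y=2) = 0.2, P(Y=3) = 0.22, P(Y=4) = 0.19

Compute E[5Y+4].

E[5Y+4] = Σ (5y+4)·P(Y=y)
 = 4·0.24 + 9·0.15 + 14·0.2 + 19·0.22 + 24·0.19
 = 0.96 + 1.35 + 2.8 + 4.18 + 4.56
 = 13.85

13.85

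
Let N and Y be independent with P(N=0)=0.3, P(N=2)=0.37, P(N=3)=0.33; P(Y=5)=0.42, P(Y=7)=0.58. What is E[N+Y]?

E[N+Y] = Σ_n Σ_y (n+y) · P(N=n)P(Y=y)
 = 5·0.126 + 7·0.174 + 7·0.1554 + 9·0.2146 + 8·0.1386 + 10·0.1914
 = 0.63 + 1.218 + 1.0878 + 1.9314 + 1.1088 + 1.914
 = 7.89

7.89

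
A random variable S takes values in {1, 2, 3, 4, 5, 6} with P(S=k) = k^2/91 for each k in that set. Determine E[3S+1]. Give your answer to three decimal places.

15.538

E[3S+1] = Σ (3s+1)·P(S=s)
 = 4·1/91 + 7·4/91 + 10·9/91 + 13·16/91 + 16·25/91 + 19·36/91
 = 4/91 + 4/13 + 90/91 + 16/7 + 400/91 + 684/91
 = 202/13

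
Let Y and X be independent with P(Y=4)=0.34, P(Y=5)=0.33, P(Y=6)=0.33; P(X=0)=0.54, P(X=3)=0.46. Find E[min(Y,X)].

1.38

E[min(Y,X)] = Σ_y Σ_x min(y,x) · P(Y=y)P(X=x)
 = 0·0.1836 + 3·0.1564 + 0·0.1782 + 3·0.1518 + 0·0.1782 + 3·0.1518
 = 0 + 0.4692 + 0 + 0.4554 + 0 + 0.4554
 = 1.38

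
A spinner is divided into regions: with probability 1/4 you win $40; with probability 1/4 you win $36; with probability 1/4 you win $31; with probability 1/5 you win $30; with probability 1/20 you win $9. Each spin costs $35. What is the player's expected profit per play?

-1.8

E[payout] = 40·1/4 + 36·1/4 + 31·1/4 + 30·1/5 + 9·1/20
 = 10 + 9 + 31/4 + 6 + 9/20
 = 166/5
Net = 166/5 - 35 = -9/5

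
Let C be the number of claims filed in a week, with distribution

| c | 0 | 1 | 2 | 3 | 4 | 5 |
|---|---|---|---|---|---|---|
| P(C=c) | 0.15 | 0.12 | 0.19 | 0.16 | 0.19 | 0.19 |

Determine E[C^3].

41.87

E[C^3] = Σ c^3·P(C=c)
 = 0·0.15 + 1·0.12 + 8·0.19 + 27·0.16 + 64·0.19 + 125·0.19
 = 0 + 0.12 + 1.52 + 4.32 + 12.16 + 23.75
 = 41.87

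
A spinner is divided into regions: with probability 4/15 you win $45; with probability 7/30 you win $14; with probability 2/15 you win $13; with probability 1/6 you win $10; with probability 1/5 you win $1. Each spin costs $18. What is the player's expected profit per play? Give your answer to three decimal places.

E[payout] = 45·4/15 + 14·7/30 + 13·2/15 + 10·1/6 + 1·1/5
 = 12 + 49/15 + 26/15 + 5/3 + 1/5
 = 283/15
Net = 283/15 - 18 = 13/15

0.867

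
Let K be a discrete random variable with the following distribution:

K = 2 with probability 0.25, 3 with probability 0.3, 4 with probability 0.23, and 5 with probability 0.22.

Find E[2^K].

E[2^K] = Σ 2^k·P(K=k)
 = 4·0.25 + 8·0.3 + 16·0.23 + 32·0.22
 = 1 + 2.4 + 3.68 + 7.04
 = 14.12

14.12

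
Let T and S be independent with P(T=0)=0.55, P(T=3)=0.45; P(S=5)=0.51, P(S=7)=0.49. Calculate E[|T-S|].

E[|T-S|] = Σ_t Σ_s |t-s| · P(T=t)P(S=s)
 = 5·0.2805 + 7·0.2695 + 2·0.2295 + 4·0.2205
 = 1.4025 + 1.8865 + 0.459 + 0.882
 = 4.63

4.63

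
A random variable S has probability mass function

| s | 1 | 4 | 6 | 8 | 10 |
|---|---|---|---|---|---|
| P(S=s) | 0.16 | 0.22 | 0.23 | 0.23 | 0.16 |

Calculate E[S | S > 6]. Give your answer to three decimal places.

8.821

P(S > 6) = 0.23 + 0.16 = 0.39.
E[S | S > 6] = [8·0.23 + 10·0.16] / 0.39
 = 3.44 / 0.39
 = 344/39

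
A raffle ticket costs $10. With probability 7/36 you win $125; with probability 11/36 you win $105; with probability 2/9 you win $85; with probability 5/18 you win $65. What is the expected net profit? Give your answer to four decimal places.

E[payout] = 125·7/36 + 105·11/36 + 85·2/9 + 65·5/18
 = 875/36 + 385/12 + 170/9 + 325/18
 = 280/3
Net = 280/3 - 10 = 250/3

83.3333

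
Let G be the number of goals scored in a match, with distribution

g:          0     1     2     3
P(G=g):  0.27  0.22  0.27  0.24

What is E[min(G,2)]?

1.24

E[min(G,2)] = Σ min(g,2)·P(G=g)
 = 0·0.27 + 1·0.22 + 2·0.27 + 2·0.24
 = 0 + 0.22 + 0.54 + 0.48
 = 1.24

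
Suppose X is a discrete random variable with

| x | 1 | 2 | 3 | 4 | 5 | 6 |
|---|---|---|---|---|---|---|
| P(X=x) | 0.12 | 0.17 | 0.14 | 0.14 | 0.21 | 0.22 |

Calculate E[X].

E[X] = Σ x·P(X=x)
 = 1·0.12 + 2·0.17 + 3·0.14 + 4·0.14 + 5·0.21 + 6·0.22
 = 0.12 + 0.34 + 0.42 + 0.56 + 1.05 + 1.32
 = 3.81

3.81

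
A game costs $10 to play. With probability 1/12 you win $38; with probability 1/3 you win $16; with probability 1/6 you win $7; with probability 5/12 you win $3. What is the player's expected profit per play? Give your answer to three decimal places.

E[payout] = 38·1/12 + 16·1/3 + 7·1/6 + 3·5/12
 = 19/6 + 16/3 + 7/6 + 5/4
 = 131/12
Net = 131/12 - 10 = 11/12

0.917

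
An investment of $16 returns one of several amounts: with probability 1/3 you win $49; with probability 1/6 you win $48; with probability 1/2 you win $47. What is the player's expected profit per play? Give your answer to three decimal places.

E[payout] = 49·1/3 + 48·1/6 + 47·1/2
 = 49/3 + 8 + 47/2
 = 287/6
Net = 287/6 - 16 = 191/6

31.833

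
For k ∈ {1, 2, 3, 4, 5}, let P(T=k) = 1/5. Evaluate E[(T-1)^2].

6

E[(T-1)^2] = Σ (t-1)^2·P(T=t)
 = 0·1/5 + 1·1/5 + 4·1/5 + 9·1/5 + 16·1/5
 = 0 + 1/5 + 4/5 + 9/5 + 16/5
 = 6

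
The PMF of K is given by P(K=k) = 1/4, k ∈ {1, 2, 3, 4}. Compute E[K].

E[K] = Σ k·P(K=k)
 = 1·1/4 + 2·1/4 + 3·1/4 + 4·1/4
 = 1/4 + 1/2 + 3/4 + 1
 = 5/2

2.5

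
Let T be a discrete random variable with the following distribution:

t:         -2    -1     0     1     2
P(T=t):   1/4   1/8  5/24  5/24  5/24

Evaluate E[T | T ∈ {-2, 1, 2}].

P(T ∈ {-2, 1, 2}) = 1/4 + 5/24 + 5/24 = 2/3.
E[T | T ∈ {-2, 1, 2}] = [(-2)·1/4 + 1·5/24 + 2·5/24] / (2/3)
 = 1/8 / (2/3)
 = 3/16

0.1875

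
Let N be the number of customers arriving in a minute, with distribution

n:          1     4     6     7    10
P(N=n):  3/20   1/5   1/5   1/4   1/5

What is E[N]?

E[N] = Σ n·P(N=n)
 = 1·3/20 + 4·1/5 + 6·1/5 + 7·1/4 + 10·1/5
 = 3/20 + 4/5 + 6/5 + 7/4 + 2
 = 59/10

5.9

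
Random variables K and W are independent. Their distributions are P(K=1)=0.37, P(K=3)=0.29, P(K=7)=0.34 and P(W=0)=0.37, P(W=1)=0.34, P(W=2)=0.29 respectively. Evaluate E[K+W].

E[K+W] = Σ_k Σ_w (k+w) · P(K=k)P(W=w)
 = 1·0.1369 + 2·0.1258 + 3·0.1073 + 3·0.1073 + 4·0.0986 + 5·0.0841 + 7·0.1258 + 8·0.1156 + 9·0.0986
 = 0.1369 + 0.2516 + 0.3219 + 0.3219 + 0.3944 + 0.4205 + 0.8806 + 0.9248 + 0.8874
 = 4.54

4.54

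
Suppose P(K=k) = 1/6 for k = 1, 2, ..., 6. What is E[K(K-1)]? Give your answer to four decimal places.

11.6667

E[K(K-1)] = Σ k(k-1)·P(K=k)
 = 0·1/6 + 2·1/6 + 6·1/6 + 12·1/6 + 20·1/6 + 30·1/6
 = 0 + 1/3 + 1 + 2 + 10/3 + 5
 = 35/3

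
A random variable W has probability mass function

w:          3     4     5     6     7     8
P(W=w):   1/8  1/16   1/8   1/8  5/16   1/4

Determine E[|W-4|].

E[|W-4|] = Σ |w-4|·P(W=w)
 = 1·1/8 + 0·1/16 + 1·1/8 + 2·1/8 + 3·5/16 + 4·1/4
 = 1/8 + 0 + 1/8 + 1/4 + 15/16 + 1
 = 39/16

2.4375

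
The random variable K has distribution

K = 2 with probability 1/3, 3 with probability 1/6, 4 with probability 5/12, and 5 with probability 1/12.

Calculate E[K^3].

44.25

E[K^3] = Σ k^3·P(K=k)
 = 8·1/3 + 27·1/6 + 64·5/12 + 125·1/12
 = 8/3 + 9/2 + 80/3 + 125/12
 = 177/4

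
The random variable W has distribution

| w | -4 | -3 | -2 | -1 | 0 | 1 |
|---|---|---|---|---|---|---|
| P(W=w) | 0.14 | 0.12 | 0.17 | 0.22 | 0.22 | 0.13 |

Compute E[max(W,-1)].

E[max(W,-1)] = Σ max(w,-1)·P(W=w)
 = (-1)·0.14 + (-1)·0.12 + (-1)·0.17 + (-1)·0.22 + 0·0.22 + 1·0.13
 = (-0.14) + (-0.12) + (-0.17) + (-0.22) + 0 + 0.13
 = -0.52

-0.52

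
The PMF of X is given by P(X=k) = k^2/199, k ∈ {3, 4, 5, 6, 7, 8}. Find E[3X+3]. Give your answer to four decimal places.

E[3X+3] = Σ (3x+3)·P(X=x)
 = 12·9/199 + 15·16/199 + 18·25/199 + 21·36/199 + 24·49/199 + 27·64/199
 = 108/199 + 240/199 + 450/199 + 756/199 + 1176/199 + 1728/199
 = 4458/199

22.4020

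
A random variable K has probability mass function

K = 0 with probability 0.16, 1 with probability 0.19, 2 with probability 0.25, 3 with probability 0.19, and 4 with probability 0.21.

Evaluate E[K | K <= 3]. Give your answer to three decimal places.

1.595

P(K <= 3) = 0.16 + 0.19 + 0.25 + 0.19 = 0.79.
E[K | K <= 3] = [0·0.16 + 1·0.19 + 2·0.25 + 3·0.19] / 0.79
 = 1.26 / 0.79
 = 126/79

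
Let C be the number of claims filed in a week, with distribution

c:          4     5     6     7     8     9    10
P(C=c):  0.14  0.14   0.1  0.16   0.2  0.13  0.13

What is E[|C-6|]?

1.89

E[|C-6|] = Σ |c-6|·P(C=c)
 = 2·0.14 + 1·0.14 + 0·0.1 + 1·0.16 + 2·0.2 + 3·0.13 + 4·0.13
 = 0.28 + 0.14 + 0 + 0.16 + 0.4 + 0.39 + 0.52
 = 1.89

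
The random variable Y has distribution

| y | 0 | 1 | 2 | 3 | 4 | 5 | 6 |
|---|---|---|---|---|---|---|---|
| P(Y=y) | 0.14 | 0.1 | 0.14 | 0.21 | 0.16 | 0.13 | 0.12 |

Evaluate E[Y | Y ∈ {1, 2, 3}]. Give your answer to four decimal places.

2.2444

P(Y ∈ {1, 2, 3}) = 0.1 + 0.14 + 0.21 = 0.45.
E[Y | Y ∈ {1, 2, 3}] = [1·0.1 + 2·0.14 + 3·0.21] / 0.45
 = 1.01 / 0.45
 = 101/45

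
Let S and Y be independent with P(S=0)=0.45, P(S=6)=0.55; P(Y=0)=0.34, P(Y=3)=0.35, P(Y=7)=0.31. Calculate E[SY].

E[SY] = Σ_s Σ_y sy · P(S=s)P(Y=y)
 = 0·0.153 + 0·0.1575 + 0·0.1395 + 0·0.187 + 18·0.1925 + 42·0.1705
 = 0 + 0 + 0 + 0 + 3.465 + 7.161
 = 10.626

10.626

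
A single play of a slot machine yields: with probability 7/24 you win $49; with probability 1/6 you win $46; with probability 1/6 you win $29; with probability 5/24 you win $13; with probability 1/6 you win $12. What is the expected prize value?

31.5

E[payout] = 49·7/24 + 46·1/6 + 29·1/6 + 13·5/24 + 12·1/6
 = 343/24 + 23/3 + 29/6 + 65/24 + 2
 = 63/2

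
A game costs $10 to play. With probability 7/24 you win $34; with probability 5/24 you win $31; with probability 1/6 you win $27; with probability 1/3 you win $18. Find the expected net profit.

16.875

E[payout] = 34·7/24 + 31·5/24 + 27·1/6 + 18·1/3
 = 119/12 + 155/24 + 9/2 + 6
 = 215/8
Net = 215/8 - 10 = 135/8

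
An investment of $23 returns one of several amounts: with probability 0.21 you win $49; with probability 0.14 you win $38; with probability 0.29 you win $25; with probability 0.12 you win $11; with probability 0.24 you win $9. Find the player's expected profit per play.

E[payout] = 49·0.21 + 38·0.14 + 25·0.29 + 11·0.12 + 9·0.24
 = 10.29 + 5.32 + 7.25 + 1.32 + 2.16
 = 26.34
Net = 26.34 - 23 = 3.34

3.34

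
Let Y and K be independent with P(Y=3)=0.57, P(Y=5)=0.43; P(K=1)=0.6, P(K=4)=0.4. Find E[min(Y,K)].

E[min(Y,K)] = Σ_y Σ_k min(y,k) · P(Y=y)P(K=k)
 = 1·0.342 + 3·0.228 + 1·0.258 + 4·0.172
 = 0.342 + 0.684 + 0.258 + 0.688
 = 1.972

1.972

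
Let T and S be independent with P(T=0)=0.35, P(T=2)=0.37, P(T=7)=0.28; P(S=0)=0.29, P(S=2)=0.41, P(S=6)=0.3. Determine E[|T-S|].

E[|T-S|] = Σ_t Σ_s |t-s| · P(T=t)P(S=s)
 = 0·0.1015 + 2·0.1435 + 6·0.105 + 2·0.1073 + 0·0.1517 + 4·0.111 + 7·0.0812 + 5·0.1148 + 1·0.084
 = 0 + 0.287 + 0.63 + 0.2146 + 0 + 0.444 + 0.5684 + 0.574 + 0.084
 = 2.802

2.802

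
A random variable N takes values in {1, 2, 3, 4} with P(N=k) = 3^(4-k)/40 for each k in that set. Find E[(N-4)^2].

7.05

E[(N-4)^2] = Σ (n-4)^2·P(N=n)
 = 9·27/40 + 4·9/40 + 1·3/40 + 0·1/40
 = 243/40 + 9/10 + 3/40 + 0
 = 141/20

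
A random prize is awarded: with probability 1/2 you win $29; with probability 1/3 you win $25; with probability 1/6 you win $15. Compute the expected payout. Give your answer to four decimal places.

E[payout] = 29·1/2 + 25·1/3 + 15·1/6
 = 29/2 + 25/3 + 5/2
 = 76/3

25.3333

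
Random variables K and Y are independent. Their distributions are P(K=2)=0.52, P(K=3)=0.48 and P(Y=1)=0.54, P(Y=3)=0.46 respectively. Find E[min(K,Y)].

1.6808

E[min(K,Y)] = Σ_k Σ_y min(k,y) · P(K=k)P(Y=y)
 = 1·0.2808 + 2·0.2392 + 1·0.2592 + 3·0.2208
 = 0.2808 + 0.4784 + 0.2592 + 0.6624
 = 1.6808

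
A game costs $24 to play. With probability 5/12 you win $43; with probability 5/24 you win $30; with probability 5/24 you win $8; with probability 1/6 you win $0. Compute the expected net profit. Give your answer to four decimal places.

E[payout] = 43·5/12 + 30·5/24 + 8·5/24 + 0·1/6
 = 215/12 + 25/4 + 5/3 + 0
 = 155/6
Net = 155/6 - 24 = 11/6

1.8333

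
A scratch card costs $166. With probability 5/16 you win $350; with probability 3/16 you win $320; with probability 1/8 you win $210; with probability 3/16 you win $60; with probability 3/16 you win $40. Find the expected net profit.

48.375

E[payout] = 350·5/16 + 320·3/16 + 210·1/8 + 60·3/16 + 40·3/16
 = 875/8 + 60 + 105/4 + 45/4 + 15/2
 = 1715/8
Net = 1715/8 - 166 = 387/8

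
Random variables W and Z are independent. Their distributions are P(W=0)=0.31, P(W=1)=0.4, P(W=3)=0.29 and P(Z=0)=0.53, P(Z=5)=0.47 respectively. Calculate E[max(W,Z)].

E[max(W,Z)] = Σ_w Σ_z max(w,z) · P(W=w)P(Z=z)
 = 0·0.1643 + 5·0.1457 + 1·0.212 + 5·0.188 + 3·0.1537 + 5·0.1363
 = 0 + 0.7285 + 0.212 + 0.94 + 0.4611 + 0.6815
 = 3.0231

3.0231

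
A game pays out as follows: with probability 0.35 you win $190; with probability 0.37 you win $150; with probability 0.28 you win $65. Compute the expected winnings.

140.2

E[payout] = 190·0.35 + 150·0.37 + 65·0.28
 = 66.5 + 55.5 + 18.2
 = 140.2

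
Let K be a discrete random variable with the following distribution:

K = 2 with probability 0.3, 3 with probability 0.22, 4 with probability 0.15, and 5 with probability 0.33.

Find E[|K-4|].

E[|K-4|] = Σ |k-4|·P(K=k)
 = 2·0.3 + 1·0.22 + 0·0.15 + 1·0.33
 = 0.6 + 0.22 + 0 + 0.33
 = 1.15

1.15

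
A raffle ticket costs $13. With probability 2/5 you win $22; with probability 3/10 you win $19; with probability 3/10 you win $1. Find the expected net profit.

1.8

E[payout] = 22·2/5 + 19·3/10 + 1·3/10
 = 44/5 + 57/10 + 3/10
 = 74/5
Net = 74/5 - 13 = 9/5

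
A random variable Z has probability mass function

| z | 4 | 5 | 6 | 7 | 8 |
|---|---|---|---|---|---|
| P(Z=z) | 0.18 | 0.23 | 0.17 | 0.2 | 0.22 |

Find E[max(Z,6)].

6.64

E[max(Z,6)] = Σ max(z,6)·P(Z=z)
 = 6·0.18 + 6·0.23 + 6·0.17 + 7·0.2 + 8·0.22
 = 1.08 + 1.38 + 1.02 + 1.4 + 1.76
 = 6.64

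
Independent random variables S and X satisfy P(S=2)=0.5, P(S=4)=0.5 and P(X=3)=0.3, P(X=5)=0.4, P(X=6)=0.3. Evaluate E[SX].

14.1

E[SX] = Σ_s Σ_x sx · P(S=s)P(X=x)
 = 6·0.15 + 10·0.2 + 12·0.15 + 12·0.15 + 20·0.2 + 24·0.15
 = 0.9 + 2 + 1.8 + 1.8 + 4 + 3.6
 = 14.1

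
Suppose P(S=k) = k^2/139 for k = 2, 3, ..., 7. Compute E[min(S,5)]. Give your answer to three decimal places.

4.669

E[min(S,5)] = Σ min(s,5)·P(S=s)
 = 2·4/139 + 3·9/139 + 4·16/139 + 5·25/139 + 5·36/139 + 5·49/139
 = 8/139 + 27/139 + 64/139 + 125/139 + 180/139 + 245/139
 = 649/139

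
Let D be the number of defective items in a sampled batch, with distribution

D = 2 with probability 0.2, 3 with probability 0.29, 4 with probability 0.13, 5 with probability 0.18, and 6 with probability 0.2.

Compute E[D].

E[D] = Σ d·P(D=d)
 = 2·0.2 + 3·0.29 + 4·0.13 + 5·0.18 + 6·0.2
 = 0.4 + 0.87 + 0.52 + 0.9 + 1.2
 = 3.89

3.89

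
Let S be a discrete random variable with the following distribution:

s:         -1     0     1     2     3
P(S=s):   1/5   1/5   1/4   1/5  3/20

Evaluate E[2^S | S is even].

2.5

P(S is even) = 1/5 + 1/5 = 2/5.
E[2^S | S is even] = [1·1/5 + 4·1/5] / (2/5)
 = 1 / (2/5)
 = 5/2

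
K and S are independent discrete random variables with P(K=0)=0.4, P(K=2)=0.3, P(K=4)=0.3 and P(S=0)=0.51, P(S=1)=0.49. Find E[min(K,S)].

0.294

E[min(K,S)] = Σ_k Σ_s min(k,s) · P(K=k)P(S=s)
 = 0·0.204 + 0·0.196 + 0·0.153 + 1·0.147 + 0·0.153 + 1·0.147
 = 0 + 0 + 0 + 0.147 + 0 + 0.147
 = 0.294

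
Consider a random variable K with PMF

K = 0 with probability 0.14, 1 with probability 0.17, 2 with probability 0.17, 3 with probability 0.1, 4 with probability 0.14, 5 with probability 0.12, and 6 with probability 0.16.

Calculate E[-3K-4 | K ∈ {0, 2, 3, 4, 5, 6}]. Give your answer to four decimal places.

P(K ∈ {0, 2, 3, 4, 5, 6}) = 0.14 + 0.17 + 0.1 + 0.14 + 0.12 + 0.16 = 0.83.
E[-3K-4 | K ∈ {0, 2, 3, 4, 5, 6}] = [(-4)·0.14 + (-10)·0.17 + (-13)·0.1 + (-16)·0.14 + (-19)·0.12 + (-22)·0.16] / 0.83
 = -11.6 / 0.83
 = -1160/83

-13.9759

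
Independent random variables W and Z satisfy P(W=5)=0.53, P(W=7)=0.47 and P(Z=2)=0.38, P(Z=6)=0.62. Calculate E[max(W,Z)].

E[max(W,Z)] = Σ_w Σ_z max(w,z) · P(W=w)P(Z=z)
 = 5·0.2014 + 6·0.3286 + 7·0.1786 + 7·0.2914
 = 1.007 + 1.9716 + 1.2502 + 2.0398
 = 6.2686

6.2686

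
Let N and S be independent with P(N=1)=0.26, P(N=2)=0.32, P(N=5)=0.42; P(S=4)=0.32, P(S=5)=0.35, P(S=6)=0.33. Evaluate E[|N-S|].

2.2788

E[|N-S|] = Σ_n Σ_s |n-s| · P(N=n)P(S=s)
 = 3·0.0832 + 4·0.091 + 5·0.0858 + 2·0.1024 + 3·0.112 + 4·0.1056 + 1·0.1344 + 0·0.147 + 1·0.1386
 = 0.2496 + 0.364 + 0.429 + 0.2048 + 0.336 + 0.4224 + 0.1344 + 0 + 0.1386
 = 2.2788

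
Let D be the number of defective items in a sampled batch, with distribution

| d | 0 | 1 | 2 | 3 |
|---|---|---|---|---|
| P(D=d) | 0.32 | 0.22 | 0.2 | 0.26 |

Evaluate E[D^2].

E[D^2] = Σ d^2·P(D=d)
 = 0·0.32 + 1·0.22 + 4·0.2 + 9·0.26
 = 0 + 0.22 + 0.8 + 2.34
 = 3.36

3.36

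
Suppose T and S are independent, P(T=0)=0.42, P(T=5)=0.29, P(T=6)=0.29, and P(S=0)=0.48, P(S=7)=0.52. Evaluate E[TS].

E[TS] = Σ_t Σ_s ts · P(T=t)P(S=s)
 = 0·0.2016 + 0·0.2184 + 0·0.1392 + 35·0.1508 + 0·0.1392 + 42·0.1508
 = 0 + 0 + 0 + 5.278 + 0 + 6.3336
 = 11.6116

11.6116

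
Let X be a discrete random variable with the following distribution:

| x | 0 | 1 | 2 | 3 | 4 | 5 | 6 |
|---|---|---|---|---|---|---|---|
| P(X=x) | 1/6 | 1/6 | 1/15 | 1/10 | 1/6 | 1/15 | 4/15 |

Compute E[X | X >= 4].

P(X >= 4) = 1/6 + 1/15 + 4/15 = 1/2.
E[X | X >= 4] = [4·1/6 + 5·1/15 + 6·4/15] / (1/2)
 = 13/5 / (1/2)
 = 26/5

5.2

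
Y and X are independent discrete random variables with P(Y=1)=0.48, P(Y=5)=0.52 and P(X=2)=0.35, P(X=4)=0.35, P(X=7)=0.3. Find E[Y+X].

7.28

E[Y+X] = Σ_y Σ_x (y+x) · P(Y=y)P(X=x)
 = 3·0.168 + 5·0.168 + 8·0.144 + 7·0.182 + 9·0.182 + 12·0.156
 = 0.504 + 0.84 + 1.152 + 1.274 + 1.638 + 1.872
 = 7.28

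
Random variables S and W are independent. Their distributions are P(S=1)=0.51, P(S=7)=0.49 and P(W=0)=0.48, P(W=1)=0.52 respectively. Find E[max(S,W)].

3.94

E[max(S,W)] = Σ_s Σ_w max(s,w) · P(S=s)P(W=w)
 = 1·0.2448 + 1·0.2652 + 7·0.2352 + 7·0.2548
 = 0.2448 + 0.2652 + 1.6464 + 1.7836
 = 3.94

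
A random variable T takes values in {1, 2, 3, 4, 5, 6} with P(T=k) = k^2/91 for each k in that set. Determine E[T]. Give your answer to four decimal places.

E[T] = Σ t·P(T=t)
 = 1·1/91 + 2·4/91 + 3·9/91 + 4·16/91 + 5·25/91 + 6·36/91
 = 1/91 + 8/91 + 27/91 + 64/91 + 125/91 + 216/91
 = 63/13

4.8462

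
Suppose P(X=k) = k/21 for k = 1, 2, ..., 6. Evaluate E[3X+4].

E[3X+4] = Σ (3x+4)·P(X=x)
 = 7·1/21 + 10·2/21 + 13·1/7 + 16·4/21 + 19·5/21 + 22·2/7
 = 1/3 + 20/21 + 13/7 + 64/21 + 95/21 + 44/7
 = 17

17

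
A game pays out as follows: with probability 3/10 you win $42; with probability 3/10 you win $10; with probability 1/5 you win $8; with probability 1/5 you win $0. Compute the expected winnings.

E[payout] = 42·3/10 + 10·3/10 + 8·1/5 + 0·1/5
 = 63/5 + 3 + 8/5 + 0
 = 86/5

17.2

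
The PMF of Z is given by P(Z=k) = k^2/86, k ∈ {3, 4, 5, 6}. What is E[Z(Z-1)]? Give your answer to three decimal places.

E[Z(Z-1)] = Σ z(z-1)·P(Z=z)
 = 6·9/86 + 12·8/43 + 20·25/86 + 30·18/43
 = 27/43 + 96/43 + 250/43 + 540/43
 = 913/43

21.233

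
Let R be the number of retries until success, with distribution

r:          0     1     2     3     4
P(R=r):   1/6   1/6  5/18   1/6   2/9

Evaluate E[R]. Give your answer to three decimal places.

E[R] = Σ r·P(R=r)
 = 0·1/6 + 1·1/6 + 2·5/18 + 3·1/6 + 4·2/9
 = 0 + 1/6 + 5/9 + 1/2 + 8/9
 = 19/9

2.111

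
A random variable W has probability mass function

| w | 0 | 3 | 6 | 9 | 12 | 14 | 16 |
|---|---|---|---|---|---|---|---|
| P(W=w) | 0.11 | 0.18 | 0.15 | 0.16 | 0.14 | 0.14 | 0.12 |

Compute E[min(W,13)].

7.94

E[min(W,13)] = Σ min(w,13)·P(W=w)
 = 0·0.11 + 3·0.18 + 6·0.15 + 9·0.16 + 12·0.14 + 13·0.14 + 13·0.12
 = 0 + 0.54 + 0.9 + 1.44 + 1.68 + 1.82 + 1.56
 = 7.94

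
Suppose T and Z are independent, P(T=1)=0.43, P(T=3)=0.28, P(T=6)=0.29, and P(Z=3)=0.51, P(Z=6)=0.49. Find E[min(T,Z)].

2.5663

E[min(T,Z)] = Σ_t Σ_z min(t,z) · P(T=t)P(Z=z)
 = 1·0.2193 + 1·0.2107 + 3·0.1428 + 3·0.1372 + 3·0.1479 + 6·0.1421
 = 0.2193 + 0.2107 + 0.4284 + 0.4116 + 0.4437 + 0.8526
 = 2.5663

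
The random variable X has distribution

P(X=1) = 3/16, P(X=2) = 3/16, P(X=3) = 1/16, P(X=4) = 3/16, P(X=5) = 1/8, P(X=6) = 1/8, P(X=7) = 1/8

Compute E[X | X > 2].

5.1

P(X > 2) = 1/16 + 3/16 + 1/8 + 1/8 + 1/8 = 5/8.
E[X | X > 2] = [3·1/16 + 4·3/16 + 5·1/8 + 6·1/8 + 7·1/8] / (5/8)
 = 51/16 / (5/8)
 = 51/10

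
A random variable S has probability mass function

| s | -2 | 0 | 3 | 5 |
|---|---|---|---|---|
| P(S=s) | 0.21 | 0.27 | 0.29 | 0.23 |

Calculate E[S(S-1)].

7.6

E[S(S-1)] = Σ s(s-1)·P(S=s)
 = 6·0.21 + 0·0.27 + 6·0.29 + 20·0.23
 = 1.26 + 0 + 1.74 + 4.6
 = 7.6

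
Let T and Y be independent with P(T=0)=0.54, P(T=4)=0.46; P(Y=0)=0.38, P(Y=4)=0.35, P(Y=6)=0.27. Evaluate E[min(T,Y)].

E[min(T,Y)] = Σ_t Σ_y min(t,y) · P(T=t)P(Y=y)
 = 0·0.2052 + 0·0.189 + 0·0.1458 + 0·0.1748 + 4·0.161 + 4·0.1242
 = 0 + 0 + 0 + 0 + 0.644 + 0.4968
 = 1.1408

1.1408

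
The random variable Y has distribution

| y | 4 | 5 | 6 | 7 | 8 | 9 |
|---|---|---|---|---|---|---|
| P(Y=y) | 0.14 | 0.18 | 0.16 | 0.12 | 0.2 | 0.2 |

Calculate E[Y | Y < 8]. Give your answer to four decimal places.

P(Y < 8) = 0.14 + 0.18 + 0.16 + 0.12 = 0.6.
E[Y | Y < 8] = [4·0.14 + 5·0.18 + 6·0.16 + 7·0.12] / 0.6
 = 3.26 / 0.6
 = 163/30

5.4333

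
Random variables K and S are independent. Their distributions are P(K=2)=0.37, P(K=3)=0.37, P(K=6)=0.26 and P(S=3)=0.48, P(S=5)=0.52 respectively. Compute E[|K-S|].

E[|K-S|] = Σ_k Σ_s |k-s| · P(K=k)P(S=s)
 = 1·0.1776 + 3·0.1924 + 0·0.1776 + 2·0.1924 + 3·0.1248 + 1·0.1352
 = 0.1776 + 0.5772 + 0 + 0.3848 + 0.3744 + 0.1352
 = 1.6492

1.6492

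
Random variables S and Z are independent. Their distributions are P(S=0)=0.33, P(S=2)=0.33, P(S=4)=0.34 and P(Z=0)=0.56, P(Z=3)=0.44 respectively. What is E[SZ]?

E[SZ] = Σ_s Σ_z sz · P(S=s)P(Z=z)
 = 0·0.1848 + 0·0.1452 + 0·0.1848 + 6·0.1452 + 0·0.1904 + 12·0.1496
 = 0 + 0 + 0 + 0.8712 + 0 + 1.7952
 = 2.6664

2.6664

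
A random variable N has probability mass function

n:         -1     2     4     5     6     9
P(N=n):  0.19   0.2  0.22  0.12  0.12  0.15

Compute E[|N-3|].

2.68

E[|N-3|] = Σ |n-3|·P(N=n)
 = 4·0.19 + 1·0.2 + 1·0.22 + 2·0.12 + 3·0.12 + 6·0.15
 = 0.76 + 0.2 + 0.22 + 0.24 + 0.36 + 0.9
 = 2.68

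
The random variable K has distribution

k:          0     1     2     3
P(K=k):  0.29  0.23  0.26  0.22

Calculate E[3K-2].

E[3K-2] = Σ (3k-2)·P(K=k)
 = (-2)·0.29 + 1·0.23 + 4·0.26 + 7·0.22
 = (-0.58) + 0.23 + 1.04 + 1.54
 = 2.23

2.23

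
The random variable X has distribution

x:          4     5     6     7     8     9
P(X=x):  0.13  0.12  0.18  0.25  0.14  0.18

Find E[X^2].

47.35

E[X^2] = Σ x^2·P(X=x)
 = 16·0.13 + 25·0.12 + 36·0.18 + 49·0.25 + 64·0.14 + 81·0.18
 = 2.08 + 3 + 6.48 + 12.25 + 8.96 + 14.58
 = 47.35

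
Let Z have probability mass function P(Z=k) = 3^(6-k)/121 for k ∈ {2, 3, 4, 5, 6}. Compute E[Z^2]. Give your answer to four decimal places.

E[Z^2] = Σ z^2·P(Z=z)
 = 4·81/121 + 9·27/121 + 16·9/121 + 25·3/121 + 36·1/121
 = 324/121 + 243/121 + 144/121 + 75/121 + 36/121
 = 822/121

6.7934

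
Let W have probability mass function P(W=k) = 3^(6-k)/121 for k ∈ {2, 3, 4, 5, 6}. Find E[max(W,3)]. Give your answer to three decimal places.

3.149

E[max(W,3)] = Σ max(w,3)·P(W=w)
 = 3·81/121 + 3·27/121 + 4·9/121 + 5·3/121 + 6·1/121
 = 243/121 + 81/121 + 36/121 + 15/121 + 6/121
 = 381/121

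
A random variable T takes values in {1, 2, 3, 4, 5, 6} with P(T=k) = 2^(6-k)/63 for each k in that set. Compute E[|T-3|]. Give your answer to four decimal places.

E[|T-3|] = Σ |t-3|·P(T=t)
 = 2·32/63 + 1·16/63 + 0·8/63 + 1·4/63 + 2·2/63 + 3·1/63
 = 64/63 + 16/63 + 0 + 4/63 + 4/63 + 1/21
 = 13/9

1.4444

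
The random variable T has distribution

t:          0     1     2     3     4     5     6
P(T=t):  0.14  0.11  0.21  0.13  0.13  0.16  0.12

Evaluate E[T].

E[T] = Σ t·P(T=t)
 = 0·0.14 + 1·0.11 + 2·0.21 + 3·0.13 + 4·0.13 + 5·0.16 + 6·0.12
 = 0 + 0.11 + 0.42 + 0.39 + 0.52 + 0.8 + 0.72
 = 2.96

2.96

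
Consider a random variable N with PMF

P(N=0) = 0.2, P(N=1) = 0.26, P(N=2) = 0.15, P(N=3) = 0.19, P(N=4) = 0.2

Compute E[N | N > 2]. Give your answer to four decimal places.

3.5128

P(N > 2) = 0.19 + 0.2 = 0.39.
E[N | N > 2] = [3·0.19 + 4·0.2] / 0.39
 = 1.37 / 0.39
 = 137/39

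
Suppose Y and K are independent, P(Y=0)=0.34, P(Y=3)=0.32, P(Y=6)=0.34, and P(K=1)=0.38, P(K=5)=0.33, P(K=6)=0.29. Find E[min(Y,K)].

E[min(Y,K)] = Σ_y Σ_k min(y,k) · P(Y=y)P(K=k)
 = 0·0.1292 + 0·0.1122 + 0·0.0986 + 1·0.1216 + 3·0.1056 + 3·0.0928 + 1·0.1292 + 5·0.1122 + 6·0.0986
 = 0 + 0 + 0 + 0.1216 + 0.3168 + 0.2784 + 0.1292 + 0.561 + 0.5916
 = 1.9986

1.9986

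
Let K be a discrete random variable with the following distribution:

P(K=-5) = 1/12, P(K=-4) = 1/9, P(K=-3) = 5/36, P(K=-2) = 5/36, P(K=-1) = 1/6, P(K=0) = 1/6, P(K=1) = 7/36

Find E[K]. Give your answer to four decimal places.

-1.5278

E[K] = Σ k·P(K=k)
 = (-5)·1/12 + (-4)·1/9 + (-3)·5/36 + (-2)·5/36 + (-1)·1/6 + 0·1/6 + 1·7/36
 = (-5/12) + (-4/9) + (-5/12) + (-5/18) + (-1/6) + 0 + 7/36
 = -55/36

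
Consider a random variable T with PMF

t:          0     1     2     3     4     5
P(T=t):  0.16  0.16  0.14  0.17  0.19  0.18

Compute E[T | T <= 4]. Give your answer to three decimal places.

P(T <= 4) = 0.16 + 0.16 + 0.14 + 0.17 + 0.19 = 0.82.
E[T | T <= 4] = [0·0.16 + 1·0.16 + 2·0.14 + 3·0.17 + 4·0.19] / 0.82
 = 1.71 / 0.82
 = 171/82

2.085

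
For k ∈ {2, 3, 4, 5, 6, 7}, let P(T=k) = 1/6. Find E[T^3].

130.5

E[T^3] = Σ t^3·P(T=t)
 = 8·1/6 + 27·1/6 + 64·1/6 + 125·1/6 + 216·1/6 + 343·1/6
 = 4/3 + 9/2 + 32/3 + 125/6 + 36 + 343/6
 = 261/2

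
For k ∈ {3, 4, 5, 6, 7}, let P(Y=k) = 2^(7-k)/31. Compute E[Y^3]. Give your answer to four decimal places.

E[Y^3] = Σ y^3·P(Y=y)
 = 27·16/31 + 64·8/31 + 125·4/31 + 216·2/31 + 343·1/31
 = 432/31 + 512/31 + 500/31 + 432/31 + 343/31
 = 2219/31

71.5806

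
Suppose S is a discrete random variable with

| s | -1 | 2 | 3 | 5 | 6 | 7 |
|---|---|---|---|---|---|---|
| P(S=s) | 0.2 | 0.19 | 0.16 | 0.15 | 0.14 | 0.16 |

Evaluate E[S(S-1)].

15.66

E[S(S-1)] = Σ s(s-1)·P(S=s)
 = 2·0.2 + 2·0.19 + 6·0.16 + 20·0.15 + 30·0.14 + 42·0.16
 = 0.4 + 0.38 + 0.96 + 3 + 4.2 + 6.72
 = 15.66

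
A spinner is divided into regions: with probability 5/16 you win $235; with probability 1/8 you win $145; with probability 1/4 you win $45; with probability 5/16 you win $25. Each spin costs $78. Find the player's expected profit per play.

E[payout] = 235·5/16 + 145·1/8 + 45·1/4 + 25·5/16
 = 1175/16 + 145/8 + 45/4 + 125/16
 = 885/8
Net = 885/8 - 78 = 261/8

32.625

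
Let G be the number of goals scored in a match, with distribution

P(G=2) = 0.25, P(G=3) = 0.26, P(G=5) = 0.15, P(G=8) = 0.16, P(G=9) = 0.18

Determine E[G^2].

E[G^2] = Σ g^2·P(G=g)
 = 4·0.25 + 9·0.26 + 25·0.15 + 64·0.16 + 81·0.18
 = 1 + 2.34 + 3.75 + 10.24 + 14.58
 = 31.91

31.91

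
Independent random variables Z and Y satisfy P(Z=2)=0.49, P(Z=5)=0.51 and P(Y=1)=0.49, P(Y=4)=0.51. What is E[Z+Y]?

E[Z+Y] = Σ_z Σ_y (z+y) · P(Z=z)P(Y=y)
 = 3·0.2401 + 6·0.2499 + 6·0.2499 + 9·0.2601
 = 0.7203 + 1.4994 + 1.4994 + 2.3409
 = 6.06

6.06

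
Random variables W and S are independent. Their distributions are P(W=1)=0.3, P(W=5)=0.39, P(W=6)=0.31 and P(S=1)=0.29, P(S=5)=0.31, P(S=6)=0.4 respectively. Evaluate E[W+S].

E[W+S] = Σ_w Σ_s (w+s) · P(W=w)P(S=s)
 = 2·0.087 + 6·0.093 + 7·0.12 + 6·0.1131 + 10·0.1209 + 11·0.156 + 7·0.0899 + 11·0.0961 + 12·0.124
 = 0.174 + 0.558 + 0.84 + 0.6786 + 1.209 + 1.716 + 0.6293 + 1.0571 + 1.488
 = 8.35

8.35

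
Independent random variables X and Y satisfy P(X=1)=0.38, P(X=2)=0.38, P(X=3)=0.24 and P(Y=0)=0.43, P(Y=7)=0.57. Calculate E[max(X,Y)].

4.7898

E[max(X,Y)] = Σ_x Σ_y max(x,y) · P(X=x)P(Y=y)
 = 1·0.1634 + 7·0.2166 + 2·0.1634 + 7·0.2166 + 3·0.1032 + 7·0.1368
 = 0.1634 + 1.5162 + 0.3268 + 1.5162 + 0.3096 + 0.9576
 = 4.7898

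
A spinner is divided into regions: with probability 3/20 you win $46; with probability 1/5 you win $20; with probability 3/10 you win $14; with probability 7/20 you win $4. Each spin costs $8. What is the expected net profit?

8.5

E[payout] = 46·3/20 + 20·1/5 + 14·3/10 + 4·7/20
 = 69/10 + 4 + 21/5 + 7/5
 = 33/2
Net = 33/2 - 8 = 17/2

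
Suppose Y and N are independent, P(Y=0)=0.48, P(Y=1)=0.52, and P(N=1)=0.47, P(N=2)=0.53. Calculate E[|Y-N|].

E[|Y-N|] = Σ_y Σ_n |y-n| · P(Y=y)P(N=n)
 = 1·0.2256 + 2·0.2544 + 0·0.2444 + 1·0.2756
 = 0.2256 + 0.5088 + 0 + 0.2756
 = 1.01

1.01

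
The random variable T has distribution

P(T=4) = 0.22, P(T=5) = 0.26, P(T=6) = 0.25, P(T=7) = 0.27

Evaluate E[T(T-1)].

26.68

E[T(T-1)] = Σ t(t-1)·P(T=t)
 = 12·0.22 + 20·0.26 + 30·0.25 + 42·0.27
 = 2.64 + 5.2 + 7.5 + 11.34
 = 26.68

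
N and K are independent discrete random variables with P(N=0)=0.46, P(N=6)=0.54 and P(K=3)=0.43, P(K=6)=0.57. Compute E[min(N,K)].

2.5434

E[min(N,K)] = Σ_n Σ_k min(n,k) · P(N=n)P(K=k)
 = 0·0.1978 + 0·0.2622 + 3·0.2322 + 6·0.3078
 = 0 + 0 + 0.6966 + 1.8468
 = 2.5434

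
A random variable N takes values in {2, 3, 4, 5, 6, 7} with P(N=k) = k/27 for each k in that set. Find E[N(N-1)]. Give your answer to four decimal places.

23.8519

E[N(N-1)] = Σ n(n-1)·P(N=n)
 = 2·2/27 + 6·1/9 + 12·4/27 + 20·5/27 + 30·2/9 + 42·7/27
 = 4/27 + 2/3 + 16/9 + 100/27 + 20/3 + 98/9
 = 644/27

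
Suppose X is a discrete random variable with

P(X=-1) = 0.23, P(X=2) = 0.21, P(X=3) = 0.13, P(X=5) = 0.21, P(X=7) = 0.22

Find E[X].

3.17

E[X] = Σ x·P(X=x)
 = (-1)·0.23 + 2·0.21 + 3·0.13 + 5·0.21 + 7·0.22
 = (-0.23) + 0.42 + 0.39 + 1.05 + 1.54
 = 3.17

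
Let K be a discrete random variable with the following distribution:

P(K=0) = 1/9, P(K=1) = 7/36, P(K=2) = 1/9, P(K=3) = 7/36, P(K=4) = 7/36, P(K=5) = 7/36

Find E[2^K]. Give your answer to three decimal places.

11.833

E[2^K] = Σ 2^k·P(K=k)
 = 1·1/9 + 2·7/36 + 4·1/9 + 8·7/36 + 16·7/36 + 32·7/36
 = 1/9 + 7/18 + 4/9 + 14/9 + 28/9 + 56/9
 = 71/6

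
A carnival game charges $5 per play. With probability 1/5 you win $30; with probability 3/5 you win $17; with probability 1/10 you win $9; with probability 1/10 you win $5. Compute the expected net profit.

E[payout] = 30·1/5 + 17·3/5 + 9·1/10 + 5·1/10
 = 6 + 51/5 + 9/10 + 1/2
 = 88/5
Net = 88/5 - 5 = 63/5

12.6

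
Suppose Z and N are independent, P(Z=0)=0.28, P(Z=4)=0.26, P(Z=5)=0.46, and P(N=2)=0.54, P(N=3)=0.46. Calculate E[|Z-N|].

E[|Z-N|] = Σ_z Σ_n |z-n| · P(Z=z)P(N=n)
 = 2·0.1512 + 3·0.1288 + 2·0.1404 + 1·0.1196 + 3·0.2484 + 2·0.2116
 = 0.3024 + 0.3864 + 0.2808 + 0.1196 + 0.7452 + 0.4232
 = 2.2576

2.2576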